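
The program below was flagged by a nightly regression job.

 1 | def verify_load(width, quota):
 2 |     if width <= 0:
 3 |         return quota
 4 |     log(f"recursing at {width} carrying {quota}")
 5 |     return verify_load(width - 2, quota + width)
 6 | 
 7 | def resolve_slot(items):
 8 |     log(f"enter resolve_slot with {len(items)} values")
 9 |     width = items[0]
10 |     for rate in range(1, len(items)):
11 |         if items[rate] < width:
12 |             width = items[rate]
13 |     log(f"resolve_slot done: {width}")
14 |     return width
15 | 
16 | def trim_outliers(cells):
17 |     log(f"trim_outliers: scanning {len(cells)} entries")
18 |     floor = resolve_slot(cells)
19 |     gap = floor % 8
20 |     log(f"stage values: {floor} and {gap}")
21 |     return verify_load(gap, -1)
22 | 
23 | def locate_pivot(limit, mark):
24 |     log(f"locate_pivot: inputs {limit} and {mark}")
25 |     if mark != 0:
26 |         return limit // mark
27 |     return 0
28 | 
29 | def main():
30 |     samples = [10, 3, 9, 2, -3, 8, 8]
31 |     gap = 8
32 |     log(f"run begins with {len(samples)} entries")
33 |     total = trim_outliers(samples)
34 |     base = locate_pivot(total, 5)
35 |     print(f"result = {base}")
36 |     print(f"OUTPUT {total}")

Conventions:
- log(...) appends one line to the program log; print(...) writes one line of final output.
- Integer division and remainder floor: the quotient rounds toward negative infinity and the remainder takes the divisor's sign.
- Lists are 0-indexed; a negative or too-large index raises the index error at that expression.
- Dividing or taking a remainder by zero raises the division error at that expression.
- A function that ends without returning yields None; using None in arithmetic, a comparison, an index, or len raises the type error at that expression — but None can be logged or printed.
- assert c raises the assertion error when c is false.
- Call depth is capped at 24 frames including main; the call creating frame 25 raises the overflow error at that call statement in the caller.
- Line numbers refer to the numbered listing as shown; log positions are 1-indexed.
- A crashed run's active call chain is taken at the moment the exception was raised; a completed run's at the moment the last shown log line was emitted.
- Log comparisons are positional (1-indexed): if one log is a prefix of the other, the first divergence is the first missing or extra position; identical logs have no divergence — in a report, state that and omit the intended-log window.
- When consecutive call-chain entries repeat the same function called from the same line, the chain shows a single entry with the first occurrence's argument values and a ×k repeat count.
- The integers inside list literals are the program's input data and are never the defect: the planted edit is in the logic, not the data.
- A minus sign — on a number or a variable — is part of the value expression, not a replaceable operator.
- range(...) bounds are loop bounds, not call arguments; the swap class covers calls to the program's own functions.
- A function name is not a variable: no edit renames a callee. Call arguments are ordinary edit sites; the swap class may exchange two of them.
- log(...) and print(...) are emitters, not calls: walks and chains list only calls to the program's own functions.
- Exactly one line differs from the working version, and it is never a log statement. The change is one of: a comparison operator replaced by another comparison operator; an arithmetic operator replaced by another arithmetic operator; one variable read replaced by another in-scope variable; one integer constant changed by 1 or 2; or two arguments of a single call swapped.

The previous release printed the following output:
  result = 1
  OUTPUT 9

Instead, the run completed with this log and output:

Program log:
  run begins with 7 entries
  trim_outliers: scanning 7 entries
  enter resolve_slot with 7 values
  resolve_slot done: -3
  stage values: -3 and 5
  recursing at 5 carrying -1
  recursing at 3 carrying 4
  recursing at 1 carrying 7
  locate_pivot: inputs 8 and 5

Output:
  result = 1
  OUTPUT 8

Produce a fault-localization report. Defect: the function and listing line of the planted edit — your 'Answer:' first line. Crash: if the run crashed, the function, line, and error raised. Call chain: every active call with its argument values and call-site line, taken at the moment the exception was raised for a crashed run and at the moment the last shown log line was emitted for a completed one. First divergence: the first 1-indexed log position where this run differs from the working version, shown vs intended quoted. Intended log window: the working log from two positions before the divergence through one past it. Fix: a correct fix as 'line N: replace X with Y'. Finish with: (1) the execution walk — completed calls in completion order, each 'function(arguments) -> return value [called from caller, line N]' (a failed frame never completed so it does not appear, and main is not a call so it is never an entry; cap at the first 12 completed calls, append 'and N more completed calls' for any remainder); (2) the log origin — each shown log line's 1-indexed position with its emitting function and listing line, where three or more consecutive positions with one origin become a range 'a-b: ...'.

Answer: the defect is in trim_outliers at line 21.
Key fact: Everything matches until log position 6, which reads 'recursing at 5 carrying -1' in place of 'recursing at 5 carrying 0'.
Call chain: main -> locate_pivot(8, 5) (called at line 34).
First divergence: position 6 — shown 'recursing at 5 carrying -1', intended 'recursing at 5 carrying 0'.
Intended log window:
  4: resolve_slot done: -3
  5: stage values: -3 and 5
  6: recursing at 5 carrying 0
  7: recursing at 3 carrying 5
Execution walk:
  resolve_slot([10, 3, 9, 2, -3, 8, 8]) -> -3  [called from trim_outliers, line 18]
  verify_load(-1, 8) -> 8  [called from verify_load, line 5]
  verify_load(1, 7) -> 8  [called from verify_load, line 5]
  verify_load(3, 4) -> 8  [called from verify_load, line 5]
  verify_load(5, -1) -> 8  [called from trim_outliers, line 21]
  trim_outliers([10, 3, 9, 2, -3, 8, 8]) -> 8  [called from main, line 33]
  locate_pivot(8, 5) -> 1  [called from main, line 34]
Log line origins:
  1 — main, line 32
  2 — trim_outliers, line 17
  3 — resolve_slot, line 8
  4 — resolve_slot, line 13
  5 — trim_outliers, line 20
  6-8 — verify_load, line 4
  9 — locate_pivot, line 24
A correct fix: line 21: replace `-1` with `0`.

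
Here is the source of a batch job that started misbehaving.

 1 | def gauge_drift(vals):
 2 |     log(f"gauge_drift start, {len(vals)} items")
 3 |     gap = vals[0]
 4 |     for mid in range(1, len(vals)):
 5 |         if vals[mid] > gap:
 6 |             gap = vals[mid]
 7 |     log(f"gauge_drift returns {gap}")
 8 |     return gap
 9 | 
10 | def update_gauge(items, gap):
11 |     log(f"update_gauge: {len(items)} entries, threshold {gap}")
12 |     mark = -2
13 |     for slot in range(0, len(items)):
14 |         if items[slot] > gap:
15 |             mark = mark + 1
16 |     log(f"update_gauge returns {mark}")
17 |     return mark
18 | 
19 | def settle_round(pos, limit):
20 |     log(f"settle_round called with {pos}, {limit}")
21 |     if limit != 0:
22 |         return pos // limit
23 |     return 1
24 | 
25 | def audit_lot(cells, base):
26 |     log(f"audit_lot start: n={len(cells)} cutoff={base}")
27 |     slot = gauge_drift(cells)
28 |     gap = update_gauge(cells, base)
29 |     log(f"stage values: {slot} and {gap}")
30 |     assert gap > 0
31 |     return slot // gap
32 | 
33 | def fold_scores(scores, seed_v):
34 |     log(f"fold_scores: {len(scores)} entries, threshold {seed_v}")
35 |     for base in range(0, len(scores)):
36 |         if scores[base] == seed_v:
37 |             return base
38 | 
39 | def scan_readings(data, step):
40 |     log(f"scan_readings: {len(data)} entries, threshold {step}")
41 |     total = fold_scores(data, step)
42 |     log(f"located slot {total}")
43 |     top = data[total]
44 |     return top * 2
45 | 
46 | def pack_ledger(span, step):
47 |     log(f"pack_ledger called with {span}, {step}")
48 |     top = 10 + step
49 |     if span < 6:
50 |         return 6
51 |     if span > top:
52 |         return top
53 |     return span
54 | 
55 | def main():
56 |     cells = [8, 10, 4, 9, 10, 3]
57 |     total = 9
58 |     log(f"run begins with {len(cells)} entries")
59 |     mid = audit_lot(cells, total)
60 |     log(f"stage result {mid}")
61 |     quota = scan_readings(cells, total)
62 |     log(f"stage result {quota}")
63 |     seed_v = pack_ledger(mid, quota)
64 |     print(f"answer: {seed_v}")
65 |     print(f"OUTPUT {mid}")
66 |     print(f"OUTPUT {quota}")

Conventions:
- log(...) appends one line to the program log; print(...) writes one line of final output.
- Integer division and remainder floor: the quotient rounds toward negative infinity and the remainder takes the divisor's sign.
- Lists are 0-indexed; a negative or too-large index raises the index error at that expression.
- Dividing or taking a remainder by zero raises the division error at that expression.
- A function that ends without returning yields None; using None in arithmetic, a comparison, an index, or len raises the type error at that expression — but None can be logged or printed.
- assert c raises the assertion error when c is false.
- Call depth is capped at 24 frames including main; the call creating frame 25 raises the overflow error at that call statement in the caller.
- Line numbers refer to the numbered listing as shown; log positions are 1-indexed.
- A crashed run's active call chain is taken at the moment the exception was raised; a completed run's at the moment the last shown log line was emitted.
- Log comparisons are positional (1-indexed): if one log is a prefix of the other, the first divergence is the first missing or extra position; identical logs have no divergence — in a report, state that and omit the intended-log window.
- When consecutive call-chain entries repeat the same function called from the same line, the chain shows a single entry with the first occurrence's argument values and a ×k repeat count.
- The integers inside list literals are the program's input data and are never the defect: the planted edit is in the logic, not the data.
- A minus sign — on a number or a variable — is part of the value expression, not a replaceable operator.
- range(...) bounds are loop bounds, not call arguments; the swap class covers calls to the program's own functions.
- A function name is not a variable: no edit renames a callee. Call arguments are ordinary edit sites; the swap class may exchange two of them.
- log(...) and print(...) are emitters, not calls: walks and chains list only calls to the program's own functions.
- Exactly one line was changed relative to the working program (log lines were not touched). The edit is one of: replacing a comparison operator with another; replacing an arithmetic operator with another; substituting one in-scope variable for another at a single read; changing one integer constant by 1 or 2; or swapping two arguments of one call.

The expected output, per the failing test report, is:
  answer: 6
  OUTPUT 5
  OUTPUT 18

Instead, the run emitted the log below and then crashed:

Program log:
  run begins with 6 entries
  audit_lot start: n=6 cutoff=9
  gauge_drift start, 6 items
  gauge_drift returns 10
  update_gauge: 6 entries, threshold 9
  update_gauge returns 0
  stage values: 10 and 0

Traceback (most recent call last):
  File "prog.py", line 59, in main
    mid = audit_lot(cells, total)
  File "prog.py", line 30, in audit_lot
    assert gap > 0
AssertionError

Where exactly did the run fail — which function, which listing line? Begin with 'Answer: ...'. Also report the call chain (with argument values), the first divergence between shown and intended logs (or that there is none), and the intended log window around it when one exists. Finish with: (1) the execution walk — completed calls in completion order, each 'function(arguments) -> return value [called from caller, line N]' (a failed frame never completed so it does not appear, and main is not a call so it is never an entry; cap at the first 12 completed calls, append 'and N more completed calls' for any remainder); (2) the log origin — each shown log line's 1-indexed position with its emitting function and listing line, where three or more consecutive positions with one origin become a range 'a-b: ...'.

Answer: the error was raised in audit_lot, line 30.
Core observation: The earliest visible damage is log position 6 — 'update_gauge returns 0' rather than the intended 'update_gauge returns 2'.
Call chain: main -> audit_lot([8, 10, 4, 9, 10, 3], 9) (called at line 59).
First divergence: at position 6 the run shows 'update_gauge returns 0' where the working version logs 'update_gauge returns 2'.
Intended log window:
  4: gauge_drift returns 10
  5: update_gauge: 6 entries, threshold 9
  6: update_gauge returns 2
  7: stage values: 10 and 2
Execution walk:
  gauge_drift([8, 10, 4, 9, 10, 3]) -> 10  [called from audit_lot, line 27]
  update_gauge([8, 10, 4, 9, 10, 3], 9) -> 0  [called from audit_lot, line 28]
Log line origins:
  1: from main, line 58
  2: from audit_lot, line 26
  3: from gauge_drift, line 2
  4: from gauge_drift, line 7
  5: from update_gauge, line 11
  6: from update_gauge, line 16
  7: from audit_lot, line 29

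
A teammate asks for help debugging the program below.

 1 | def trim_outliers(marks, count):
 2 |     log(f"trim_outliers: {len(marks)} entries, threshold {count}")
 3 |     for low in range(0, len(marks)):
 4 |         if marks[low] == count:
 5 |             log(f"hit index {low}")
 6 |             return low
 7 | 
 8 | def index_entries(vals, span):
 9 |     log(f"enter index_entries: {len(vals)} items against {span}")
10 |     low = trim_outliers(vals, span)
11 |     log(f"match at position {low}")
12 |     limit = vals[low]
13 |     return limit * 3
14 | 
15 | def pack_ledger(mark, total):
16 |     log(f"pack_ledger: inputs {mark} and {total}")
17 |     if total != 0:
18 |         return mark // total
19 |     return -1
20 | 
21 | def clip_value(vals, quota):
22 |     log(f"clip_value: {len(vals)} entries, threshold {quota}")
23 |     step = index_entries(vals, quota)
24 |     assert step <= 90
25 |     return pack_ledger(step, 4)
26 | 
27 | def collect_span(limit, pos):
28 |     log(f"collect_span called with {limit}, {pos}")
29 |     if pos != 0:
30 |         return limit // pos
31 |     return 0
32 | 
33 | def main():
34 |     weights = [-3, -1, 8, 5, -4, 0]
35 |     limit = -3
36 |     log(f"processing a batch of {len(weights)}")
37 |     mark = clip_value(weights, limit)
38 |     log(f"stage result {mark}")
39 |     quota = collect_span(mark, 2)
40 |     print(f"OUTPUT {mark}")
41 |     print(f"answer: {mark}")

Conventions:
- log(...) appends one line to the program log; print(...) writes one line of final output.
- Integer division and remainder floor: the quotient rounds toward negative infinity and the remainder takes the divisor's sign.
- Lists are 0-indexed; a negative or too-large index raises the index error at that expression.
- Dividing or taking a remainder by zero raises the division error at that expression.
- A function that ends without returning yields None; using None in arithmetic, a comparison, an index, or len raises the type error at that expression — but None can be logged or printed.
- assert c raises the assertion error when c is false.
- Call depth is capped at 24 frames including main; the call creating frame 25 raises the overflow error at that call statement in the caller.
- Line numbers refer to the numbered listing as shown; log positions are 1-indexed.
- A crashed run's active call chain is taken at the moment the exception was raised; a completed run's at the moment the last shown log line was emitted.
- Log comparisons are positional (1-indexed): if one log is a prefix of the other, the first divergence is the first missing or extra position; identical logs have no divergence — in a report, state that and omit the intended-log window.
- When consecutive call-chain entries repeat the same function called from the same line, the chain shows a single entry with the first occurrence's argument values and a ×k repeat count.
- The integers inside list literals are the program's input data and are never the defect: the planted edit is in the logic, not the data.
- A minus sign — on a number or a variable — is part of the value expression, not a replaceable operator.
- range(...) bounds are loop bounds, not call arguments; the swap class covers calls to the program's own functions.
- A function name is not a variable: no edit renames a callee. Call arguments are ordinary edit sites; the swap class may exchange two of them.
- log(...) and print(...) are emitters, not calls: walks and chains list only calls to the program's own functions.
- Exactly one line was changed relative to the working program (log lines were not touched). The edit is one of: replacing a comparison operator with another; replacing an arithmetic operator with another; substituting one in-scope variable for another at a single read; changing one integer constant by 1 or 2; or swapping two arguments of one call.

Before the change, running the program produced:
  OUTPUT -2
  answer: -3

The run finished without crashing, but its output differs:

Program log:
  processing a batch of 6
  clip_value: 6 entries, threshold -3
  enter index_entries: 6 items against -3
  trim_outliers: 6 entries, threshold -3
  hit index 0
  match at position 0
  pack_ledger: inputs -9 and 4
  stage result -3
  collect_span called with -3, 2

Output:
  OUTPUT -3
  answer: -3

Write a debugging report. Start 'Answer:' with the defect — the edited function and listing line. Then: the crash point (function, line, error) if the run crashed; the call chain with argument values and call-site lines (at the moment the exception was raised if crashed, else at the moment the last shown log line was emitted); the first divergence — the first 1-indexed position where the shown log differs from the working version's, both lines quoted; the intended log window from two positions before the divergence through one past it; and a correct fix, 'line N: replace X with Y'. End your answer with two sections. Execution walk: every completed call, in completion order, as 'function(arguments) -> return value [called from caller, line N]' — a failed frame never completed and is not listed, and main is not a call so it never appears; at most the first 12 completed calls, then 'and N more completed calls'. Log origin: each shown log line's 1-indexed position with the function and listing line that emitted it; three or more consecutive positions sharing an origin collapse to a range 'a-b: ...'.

Answer: the defect is in main at line 40.
Key fact: Nothing in the log betrays the bug — only the output does.
Call chain: main -> collect_span(-3, 2) (called at line 39).
First divergence: none — the logs agree in full.
Execution walk:
  trim_outliers([-3, -1, 8, 5, -4, 0], -3) -> 0  [called from index_entries, line 10]
  index_entries([-3, -1, 8, 5, -4, 0], -3) -> -9  [called from clip_value, line 23]
  pack_ledger(-9, 4) -> -3  [called from clip_value, line 25]
  clip_value([-3, -1, 8, 5, -4, 0], -3) -> -3  [called from main, line 37]
  collect_span(-3, 2) -> -2  [called from main, line 39]
Log origin:
  1: emitted by main (line 36)
  2: emitted by clip_value (line 22)
  3: emitted by index_entries (line 9)
  4: emitted by trim_outliers (line 2)
  5: emitted by trim_outliers (line 5)
  6: emitted by index_entries (line 11)
  7: emitted by pack_ledger (line 16)
  8: emitted by main (line 38)
  9: emitted by collect_span (line 28)
A correct fix: line 40: replace `mark` with `quota`.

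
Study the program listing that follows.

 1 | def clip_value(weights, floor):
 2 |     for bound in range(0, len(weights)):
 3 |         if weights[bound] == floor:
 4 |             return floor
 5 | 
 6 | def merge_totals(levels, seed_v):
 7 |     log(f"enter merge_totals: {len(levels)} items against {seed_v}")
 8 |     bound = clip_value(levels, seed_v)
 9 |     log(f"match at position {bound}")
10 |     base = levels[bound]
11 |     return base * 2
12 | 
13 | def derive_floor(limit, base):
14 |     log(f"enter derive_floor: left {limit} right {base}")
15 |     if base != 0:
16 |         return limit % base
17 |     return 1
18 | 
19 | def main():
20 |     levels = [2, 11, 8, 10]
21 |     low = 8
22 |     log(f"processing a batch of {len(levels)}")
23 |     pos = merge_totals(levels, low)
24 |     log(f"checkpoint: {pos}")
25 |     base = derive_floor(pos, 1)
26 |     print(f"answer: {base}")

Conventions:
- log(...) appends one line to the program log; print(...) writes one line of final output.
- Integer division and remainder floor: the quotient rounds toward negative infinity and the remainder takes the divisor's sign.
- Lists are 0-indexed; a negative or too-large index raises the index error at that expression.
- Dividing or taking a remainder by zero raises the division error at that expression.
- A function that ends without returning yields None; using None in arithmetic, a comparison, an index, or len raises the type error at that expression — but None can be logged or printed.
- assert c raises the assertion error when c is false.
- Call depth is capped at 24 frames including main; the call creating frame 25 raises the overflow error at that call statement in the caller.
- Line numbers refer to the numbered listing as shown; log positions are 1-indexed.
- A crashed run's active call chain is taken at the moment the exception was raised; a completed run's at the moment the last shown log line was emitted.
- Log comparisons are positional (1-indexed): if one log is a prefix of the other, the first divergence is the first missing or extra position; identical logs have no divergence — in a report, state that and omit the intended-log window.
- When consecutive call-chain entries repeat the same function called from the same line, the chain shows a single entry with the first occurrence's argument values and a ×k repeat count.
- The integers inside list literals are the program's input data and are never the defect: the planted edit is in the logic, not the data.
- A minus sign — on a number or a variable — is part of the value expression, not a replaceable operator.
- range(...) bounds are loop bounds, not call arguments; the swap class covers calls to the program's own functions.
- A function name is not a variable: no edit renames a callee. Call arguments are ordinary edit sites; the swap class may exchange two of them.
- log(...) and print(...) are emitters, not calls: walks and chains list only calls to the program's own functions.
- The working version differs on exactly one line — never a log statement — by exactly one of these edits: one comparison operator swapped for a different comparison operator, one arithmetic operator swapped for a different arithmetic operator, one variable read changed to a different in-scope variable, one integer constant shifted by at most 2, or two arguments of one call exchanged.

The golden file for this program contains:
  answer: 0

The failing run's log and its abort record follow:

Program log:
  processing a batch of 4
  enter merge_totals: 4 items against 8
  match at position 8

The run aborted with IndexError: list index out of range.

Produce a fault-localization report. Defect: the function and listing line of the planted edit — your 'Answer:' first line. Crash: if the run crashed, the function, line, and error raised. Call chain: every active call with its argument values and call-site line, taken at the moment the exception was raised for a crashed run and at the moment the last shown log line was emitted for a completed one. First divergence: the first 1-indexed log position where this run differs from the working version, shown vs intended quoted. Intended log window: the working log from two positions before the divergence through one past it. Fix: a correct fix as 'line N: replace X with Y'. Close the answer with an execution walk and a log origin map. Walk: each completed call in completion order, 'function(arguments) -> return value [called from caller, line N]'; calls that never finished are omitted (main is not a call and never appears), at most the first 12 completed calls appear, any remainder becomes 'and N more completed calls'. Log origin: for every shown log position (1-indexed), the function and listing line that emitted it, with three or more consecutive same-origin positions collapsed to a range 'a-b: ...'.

Answer: the defect is in clip_value at line 4.
Core observation: The earliest visible damage is log position 3 — 'match at position 8' rather than the intended 'match at position 2'.
Crash: merge_totals, line 10, IndexError.
Call chain: main -> merge_totals([2, 11, 8, 10], 8) (called at line 23).
First divergence: position 3 — the shown line 'match at position 8' should read 'match at position 2'.
Intended log window:
  1: processing a batch of 4
  2: enter merge_totals: 4 items against 8
  3: match at position 2
  4: checkpoint: 16
Execution walk:
  clip_value([2, 11, 8, 10], 8) -> 8  [called from merge_totals, line 8]
Origin of each log line:
  1 — main, line 22
  2 — merge_totals, line 7
  3 — merge_totals, line 9
A correct fix: line 4: replace `floor` with `bound`.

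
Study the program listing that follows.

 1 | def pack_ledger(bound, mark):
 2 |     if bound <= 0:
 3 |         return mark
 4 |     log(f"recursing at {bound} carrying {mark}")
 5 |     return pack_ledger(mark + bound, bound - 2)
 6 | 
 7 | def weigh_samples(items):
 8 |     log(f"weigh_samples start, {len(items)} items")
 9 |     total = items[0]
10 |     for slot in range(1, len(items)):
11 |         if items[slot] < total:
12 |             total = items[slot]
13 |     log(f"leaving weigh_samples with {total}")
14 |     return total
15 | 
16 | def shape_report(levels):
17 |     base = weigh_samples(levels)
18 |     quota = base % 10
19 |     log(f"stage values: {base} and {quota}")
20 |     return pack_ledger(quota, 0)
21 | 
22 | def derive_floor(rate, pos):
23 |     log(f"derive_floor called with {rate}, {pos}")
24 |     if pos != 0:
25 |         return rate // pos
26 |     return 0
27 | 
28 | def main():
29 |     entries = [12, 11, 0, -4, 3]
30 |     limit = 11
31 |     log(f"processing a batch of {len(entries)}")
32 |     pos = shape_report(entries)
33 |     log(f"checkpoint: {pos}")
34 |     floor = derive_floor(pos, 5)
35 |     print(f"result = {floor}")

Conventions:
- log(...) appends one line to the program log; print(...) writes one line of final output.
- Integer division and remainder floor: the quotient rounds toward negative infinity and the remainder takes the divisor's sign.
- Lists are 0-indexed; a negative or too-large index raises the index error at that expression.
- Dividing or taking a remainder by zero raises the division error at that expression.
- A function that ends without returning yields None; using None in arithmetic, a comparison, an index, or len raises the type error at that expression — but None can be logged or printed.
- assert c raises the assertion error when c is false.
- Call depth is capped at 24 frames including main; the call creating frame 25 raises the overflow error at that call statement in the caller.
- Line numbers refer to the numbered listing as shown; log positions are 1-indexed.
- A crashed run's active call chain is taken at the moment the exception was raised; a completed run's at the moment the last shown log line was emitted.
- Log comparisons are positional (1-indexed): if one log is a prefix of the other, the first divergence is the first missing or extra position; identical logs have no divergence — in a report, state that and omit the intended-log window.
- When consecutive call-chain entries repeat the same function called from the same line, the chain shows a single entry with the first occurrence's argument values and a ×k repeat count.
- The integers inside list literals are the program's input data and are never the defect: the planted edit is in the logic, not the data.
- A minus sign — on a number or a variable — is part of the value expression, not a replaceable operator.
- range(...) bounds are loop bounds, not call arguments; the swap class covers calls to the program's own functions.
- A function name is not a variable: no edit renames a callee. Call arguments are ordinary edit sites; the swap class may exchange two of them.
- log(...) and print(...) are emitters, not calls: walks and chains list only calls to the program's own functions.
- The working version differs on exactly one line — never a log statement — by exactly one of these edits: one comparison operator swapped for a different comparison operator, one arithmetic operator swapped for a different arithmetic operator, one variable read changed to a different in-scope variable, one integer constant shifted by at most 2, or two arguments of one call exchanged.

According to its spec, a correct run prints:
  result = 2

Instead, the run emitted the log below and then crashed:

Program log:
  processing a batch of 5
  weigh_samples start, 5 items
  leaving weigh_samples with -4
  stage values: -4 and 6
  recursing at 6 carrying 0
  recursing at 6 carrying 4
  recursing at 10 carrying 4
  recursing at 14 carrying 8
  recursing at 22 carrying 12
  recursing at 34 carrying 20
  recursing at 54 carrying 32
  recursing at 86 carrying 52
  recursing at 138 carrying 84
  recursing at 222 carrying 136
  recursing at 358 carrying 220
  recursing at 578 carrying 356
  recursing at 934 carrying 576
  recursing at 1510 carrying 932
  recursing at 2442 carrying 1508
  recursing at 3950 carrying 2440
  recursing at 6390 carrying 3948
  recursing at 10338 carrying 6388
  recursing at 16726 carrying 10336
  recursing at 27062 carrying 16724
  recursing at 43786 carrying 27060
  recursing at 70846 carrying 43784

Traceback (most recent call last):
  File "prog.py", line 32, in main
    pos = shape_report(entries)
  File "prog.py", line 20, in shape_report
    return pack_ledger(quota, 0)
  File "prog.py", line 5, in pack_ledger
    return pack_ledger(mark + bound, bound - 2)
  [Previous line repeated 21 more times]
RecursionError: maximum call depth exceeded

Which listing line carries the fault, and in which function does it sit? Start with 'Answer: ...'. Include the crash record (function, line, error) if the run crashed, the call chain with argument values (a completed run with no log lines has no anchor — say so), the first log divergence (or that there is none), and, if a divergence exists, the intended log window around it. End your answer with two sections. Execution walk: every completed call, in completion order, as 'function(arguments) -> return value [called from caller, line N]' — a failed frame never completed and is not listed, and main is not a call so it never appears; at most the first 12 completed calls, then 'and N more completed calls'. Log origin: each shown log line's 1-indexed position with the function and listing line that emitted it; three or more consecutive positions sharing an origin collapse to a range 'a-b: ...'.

Answer: the defect is in pack_ledger at line 5.
The tell: Position 6 is the first bad log line: 'recursing at 6 carrying 4' should read 'recursing at 4 carrying 6'.
Crash: pack_ledger, line 5, RecursionError.
Call chain: main -> shape_report([12, 11, 0, -4, 3]) (called at line 32) -> pack_ledger(6, 0) (called at line 20) -> pack_ledger(6, 4) (called at line 5) ×21.
First divergence: at position 6 the run shows 'recursing at 6 carrying 4' where the working version logs 'recursing at 4 carrying 6'.
Intended log window:
  4: stage values: -4 and 6
  5: recursing at 6 carrying 0
  6: recursing at 4 carrying 6
  7: recursing at 2 carrying 10
Execution walk:
  weigh_samples([12, 11, 0, -4, 3]) -> -4  [called from shape_report, line 17]
Log line origins:
  1: from main, line 31
  2: from weigh_samples, line 8
  3: from weigh_samples, line 13
  4: from shape_report, line 19
  5-26: from pack_ledger, line 4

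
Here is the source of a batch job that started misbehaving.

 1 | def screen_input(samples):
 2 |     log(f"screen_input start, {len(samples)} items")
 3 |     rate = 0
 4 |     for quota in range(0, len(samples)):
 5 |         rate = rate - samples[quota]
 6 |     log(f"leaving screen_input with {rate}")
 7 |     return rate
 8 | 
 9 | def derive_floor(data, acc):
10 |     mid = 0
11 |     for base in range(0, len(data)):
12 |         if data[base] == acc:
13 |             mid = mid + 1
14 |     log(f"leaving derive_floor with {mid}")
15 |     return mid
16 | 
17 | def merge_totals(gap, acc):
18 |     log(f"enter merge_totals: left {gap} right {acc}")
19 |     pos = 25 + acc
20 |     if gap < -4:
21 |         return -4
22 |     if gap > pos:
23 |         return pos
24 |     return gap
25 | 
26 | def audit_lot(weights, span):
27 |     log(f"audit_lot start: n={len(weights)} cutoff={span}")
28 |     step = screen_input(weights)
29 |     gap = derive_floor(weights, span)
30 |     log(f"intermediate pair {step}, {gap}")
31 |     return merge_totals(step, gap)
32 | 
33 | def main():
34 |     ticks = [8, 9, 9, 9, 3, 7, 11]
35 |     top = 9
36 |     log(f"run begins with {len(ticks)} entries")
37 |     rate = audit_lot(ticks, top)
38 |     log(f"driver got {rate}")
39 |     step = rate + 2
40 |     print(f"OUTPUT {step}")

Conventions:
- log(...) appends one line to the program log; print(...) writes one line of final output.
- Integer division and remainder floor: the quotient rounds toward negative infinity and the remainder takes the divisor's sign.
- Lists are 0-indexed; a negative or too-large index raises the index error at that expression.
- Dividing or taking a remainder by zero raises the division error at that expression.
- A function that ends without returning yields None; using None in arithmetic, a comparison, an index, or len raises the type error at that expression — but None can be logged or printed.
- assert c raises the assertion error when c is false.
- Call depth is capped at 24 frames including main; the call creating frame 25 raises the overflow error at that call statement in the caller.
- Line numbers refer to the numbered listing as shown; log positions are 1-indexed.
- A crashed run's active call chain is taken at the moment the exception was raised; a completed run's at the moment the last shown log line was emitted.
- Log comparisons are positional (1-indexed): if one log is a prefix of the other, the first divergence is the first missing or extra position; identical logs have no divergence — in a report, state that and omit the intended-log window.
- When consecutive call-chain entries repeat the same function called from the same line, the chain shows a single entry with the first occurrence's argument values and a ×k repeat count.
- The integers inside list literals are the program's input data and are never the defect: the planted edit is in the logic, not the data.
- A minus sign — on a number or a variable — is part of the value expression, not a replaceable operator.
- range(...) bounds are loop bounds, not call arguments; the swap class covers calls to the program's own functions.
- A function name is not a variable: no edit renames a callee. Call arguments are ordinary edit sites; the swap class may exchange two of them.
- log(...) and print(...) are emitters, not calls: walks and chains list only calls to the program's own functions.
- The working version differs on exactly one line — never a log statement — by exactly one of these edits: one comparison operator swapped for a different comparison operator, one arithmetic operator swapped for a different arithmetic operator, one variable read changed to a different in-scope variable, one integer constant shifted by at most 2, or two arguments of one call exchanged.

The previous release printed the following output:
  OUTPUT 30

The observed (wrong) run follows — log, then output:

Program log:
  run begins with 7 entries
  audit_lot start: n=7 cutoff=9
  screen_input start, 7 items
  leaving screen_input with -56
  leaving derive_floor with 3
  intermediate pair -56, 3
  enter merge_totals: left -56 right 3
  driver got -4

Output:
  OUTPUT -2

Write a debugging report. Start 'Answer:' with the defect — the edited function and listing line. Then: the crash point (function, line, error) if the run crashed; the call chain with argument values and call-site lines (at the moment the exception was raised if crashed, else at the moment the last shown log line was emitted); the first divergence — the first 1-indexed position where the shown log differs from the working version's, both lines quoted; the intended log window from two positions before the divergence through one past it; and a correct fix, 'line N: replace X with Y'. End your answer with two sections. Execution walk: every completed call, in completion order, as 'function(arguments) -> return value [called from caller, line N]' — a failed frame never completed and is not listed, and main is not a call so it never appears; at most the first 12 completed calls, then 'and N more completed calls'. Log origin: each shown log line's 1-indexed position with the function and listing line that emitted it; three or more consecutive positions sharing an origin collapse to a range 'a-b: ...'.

Answer: the defect is in screen_input at line 5.
Key fact: The log first diverges at position 4: the faulty run prints 'leaving screen_input with -56' where the working version prints 'leaving screen_input with 56'.
Call chain: main.
First divergence: position 4 — the shown line 'leaving screen_input with -56' should read 'leaving screen_input with 56'.
Intended log window:
  2: audit_lot start: n=7 cutoff=9
  3: screen_input start, 7 items
  4: leaving screen_input with 56
  5: leaving derive_floor with 3
Execution walk:
  screen_input([8, 9, 9, 9, 3, 7, 11]) -> -56  [called from audit_lot, line 28]
  derive_floor([8, 9, 9, 9, 3, 7, 11], 9) -> 3  [called from audit_lot, line 29]
  merge_totals(-56, 3) -> -4  [called from audit_lot, line 31]
  audit_lot([8, 9, 9, 9, 3, 7, 11], 9) -> -4  [called from main, line 37]
Log line origins:
  1: from main, line 36
  2: from audit_lot, line 27
  3: from screen_input, line 2
  4: from screen_input, line 6
  5: from derive_floor, line 14
  6: from audit_lot, line 30
  7: from merge_totals, line 18
  8: from main, line 38
A correct fix: line 5: replace `-` with `+`.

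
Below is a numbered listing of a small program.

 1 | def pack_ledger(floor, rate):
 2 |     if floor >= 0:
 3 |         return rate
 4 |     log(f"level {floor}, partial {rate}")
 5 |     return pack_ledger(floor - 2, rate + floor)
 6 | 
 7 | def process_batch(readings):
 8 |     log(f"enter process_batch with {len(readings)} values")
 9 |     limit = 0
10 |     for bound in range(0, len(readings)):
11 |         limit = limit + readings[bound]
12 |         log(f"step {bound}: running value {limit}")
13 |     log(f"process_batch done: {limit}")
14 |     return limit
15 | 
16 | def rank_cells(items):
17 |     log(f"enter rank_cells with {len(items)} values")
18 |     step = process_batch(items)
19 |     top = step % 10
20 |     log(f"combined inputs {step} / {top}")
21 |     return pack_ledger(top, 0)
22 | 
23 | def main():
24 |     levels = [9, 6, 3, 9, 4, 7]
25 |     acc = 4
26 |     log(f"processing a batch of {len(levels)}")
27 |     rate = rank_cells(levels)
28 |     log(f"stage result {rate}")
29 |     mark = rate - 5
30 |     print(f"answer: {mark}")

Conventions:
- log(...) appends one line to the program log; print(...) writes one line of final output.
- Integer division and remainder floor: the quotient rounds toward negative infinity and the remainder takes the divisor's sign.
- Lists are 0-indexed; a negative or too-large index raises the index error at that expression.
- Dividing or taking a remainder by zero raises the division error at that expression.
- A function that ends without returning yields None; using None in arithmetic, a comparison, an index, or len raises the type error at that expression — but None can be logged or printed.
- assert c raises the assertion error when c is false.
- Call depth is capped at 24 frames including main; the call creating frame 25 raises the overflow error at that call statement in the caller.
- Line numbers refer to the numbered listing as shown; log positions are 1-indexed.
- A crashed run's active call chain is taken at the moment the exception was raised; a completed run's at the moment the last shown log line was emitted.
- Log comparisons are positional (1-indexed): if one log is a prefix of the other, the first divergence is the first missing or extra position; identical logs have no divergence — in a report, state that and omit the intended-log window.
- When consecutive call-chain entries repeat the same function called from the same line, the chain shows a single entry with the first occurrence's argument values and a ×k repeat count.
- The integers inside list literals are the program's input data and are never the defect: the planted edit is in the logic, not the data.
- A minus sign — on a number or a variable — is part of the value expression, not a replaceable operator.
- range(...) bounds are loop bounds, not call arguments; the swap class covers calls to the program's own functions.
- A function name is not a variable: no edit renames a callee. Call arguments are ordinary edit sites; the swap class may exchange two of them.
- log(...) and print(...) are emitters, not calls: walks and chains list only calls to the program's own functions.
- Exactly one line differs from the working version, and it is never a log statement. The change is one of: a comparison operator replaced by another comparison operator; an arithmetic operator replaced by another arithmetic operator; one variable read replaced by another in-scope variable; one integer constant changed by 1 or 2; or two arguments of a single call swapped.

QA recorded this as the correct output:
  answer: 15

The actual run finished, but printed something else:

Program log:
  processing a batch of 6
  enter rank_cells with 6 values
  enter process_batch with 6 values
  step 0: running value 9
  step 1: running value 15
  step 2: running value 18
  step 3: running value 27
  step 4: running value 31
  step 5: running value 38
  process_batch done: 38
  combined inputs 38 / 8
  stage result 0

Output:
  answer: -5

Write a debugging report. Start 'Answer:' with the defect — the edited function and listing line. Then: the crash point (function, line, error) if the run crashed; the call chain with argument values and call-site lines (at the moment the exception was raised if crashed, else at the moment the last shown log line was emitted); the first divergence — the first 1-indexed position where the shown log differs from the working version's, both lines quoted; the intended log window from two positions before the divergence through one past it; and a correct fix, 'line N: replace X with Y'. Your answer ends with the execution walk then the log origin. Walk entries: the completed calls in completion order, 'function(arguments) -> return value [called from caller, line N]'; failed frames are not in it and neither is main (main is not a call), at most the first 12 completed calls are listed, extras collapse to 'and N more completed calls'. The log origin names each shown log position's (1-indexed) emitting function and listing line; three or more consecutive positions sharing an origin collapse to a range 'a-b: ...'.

Answer: the defect is in pack_ledger at line 2.
The tell: At log position 12 the runs split — shown 'stage result 0', but the working version logs 'level 8, partial 0'.
Call chain: main.
First divergence: position 12; shown 'stage result 0' vs intended 'level 8, partial 0'.
Intended log window:
  10: process_batch done: 38
  11: combined inputs 38 / 8
  12: level 8, partial 0
  13: level 6, partial 8
Execution walk:
  process_batch([9, 6, 3, 9, 4, 7]) -> 38  [called from rank_cells, line 18]
  pack_ledger(8, 0) -> 0  [called from rank_cells, line 21]
  rank_cells([9, 6, 3, 9, 4, 7]) -> 0  [called from main, line 27]
Origin of each log line:
  1: emitted by main (line 26)
  2: emitted by rank_cells (line 17)
  3: emitted by process_batch (line 8)
  4-9: emitted by process_batch (line 12)
  10: emitted by process_batch (line 13)
  11: emitted by rank_cells (line 20)
  12: emitted by main (line 28)
A correct fix: line 2: replace `>=` with `<=`.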